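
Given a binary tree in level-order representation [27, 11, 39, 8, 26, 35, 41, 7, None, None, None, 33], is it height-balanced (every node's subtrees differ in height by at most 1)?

Tree (level-order array): [27, 11, 39, 8, 26, 35, 41, 7, None, None, None, 33]
Definition: a tree is height-balanced if, at every node, |h(left) - h(right)| <= 1 (empty subtree has height -1).
Bottom-up per-node check:
  node 7: h_left=-1, h_right=-1, diff=0 [OK], height=0
  node 8: h_left=0, h_right=-1, diff=1 [OK], height=1
  node 26: h_left=-1, h_right=-1, diff=0 [OK], height=0
  node 11: h_left=1, h_right=0, diff=1 [OK], height=2
  node 33: h_left=-1, h_right=-1, diff=0 [OK], height=0
  node 35: h_left=0, h_right=-1, diff=1 [OK], height=1
  node 41: h_left=-1, h_right=-1, diff=0 [OK], height=0
  node 39: h_left=1, h_right=0, diff=1 [OK], height=2
  node 27: h_left=2, h_right=2, diff=0 [OK], height=3
All nodes satisfy the balance condition.
Result: Balanced


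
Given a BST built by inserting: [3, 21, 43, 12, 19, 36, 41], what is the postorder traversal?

Tree insertion order: [3, 21, 43, 12, 19, 36, 41]
Tree (level-order array): [3, None, 21, 12, 43, None, 19, 36, None, None, None, None, 41]
Postorder traversal: [19, 12, 41, 36, 43, 21, 3]


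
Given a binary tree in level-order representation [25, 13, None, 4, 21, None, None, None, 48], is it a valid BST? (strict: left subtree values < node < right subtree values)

Level-order array: [25, 13, None, 4, 21, None, None, None, 48]
Validate using subtree bounds (lo, hi): at each node, require lo < value < hi,
then recurse left with hi=value and right with lo=value.
Preorder trace (stopping at first violation):
  at node 25 with bounds (-inf, +inf): OK
  at node 13 with bounds (-inf, 25): OK
  at node 4 with bounds (-inf, 13): OK
  at node 21 with bounds (13, 25): OK
  at node 48 with bounds (21, 25): VIOLATION
Node 48 violates its bound: not (21 < 48 < 25).
Result: Not a valid BST


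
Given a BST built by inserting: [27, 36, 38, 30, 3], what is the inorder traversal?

Tree insertion order: [27, 36, 38, 30, 3]
Tree (level-order array): [27, 3, 36, None, None, 30, 38]
Inorder traversal: [3, 27, 30, 36, 38]


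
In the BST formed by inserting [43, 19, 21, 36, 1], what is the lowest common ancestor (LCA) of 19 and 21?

Tree insertion order: [43, 19, 21, 36, 1]
Tree (level-order array): [43, 19, None, 1, 21, None, None, None, 36]
In a BST, the LCA of p=19, q=21 is the first node v on the
root-to-leaf path with p <= v <= q (go left if both < v, right if both > v).
Walk from root:
  at 43: both 19 and 21 < 43, go left
  at 19: 19 <= 19 <= 21, this is the LCA
LCA = 19


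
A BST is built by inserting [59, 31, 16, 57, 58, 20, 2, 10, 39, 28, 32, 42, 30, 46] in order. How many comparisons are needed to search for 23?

Search path for 23: 59 -> 31 -> 16 -> 20 -> 28
Found: False
Comparisons: 5


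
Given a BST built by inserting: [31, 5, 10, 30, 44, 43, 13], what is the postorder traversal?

Tree insertion order: [31, 5, 10, 30, 44, 43, 13]
Tree (level-order array): [31, 5, 44, None, 10, 43, None, None, 30, None, None, 13]
Postorder traversal: [13, 30, 10, 5, 43, 44, 31]


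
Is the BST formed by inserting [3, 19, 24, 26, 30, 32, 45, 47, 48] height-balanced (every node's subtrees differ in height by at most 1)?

Tree (level-order array): [3, None, 19, None, 24, None, 26, None, 30, None, 32, None, 45, None, 47, None, 48]
Definition: a tree is height-balanced if, at every node, |h(left) - h(right)| <= 1 (empty subtree has height -1).
Bottom-up per-node check:
  node 48: h_left=-1, h_right=-1, diff=0 [OK], height=0
  node 47: h_left=-1, h_right=0, diff=1 [OK], height=1
  node 45: h_left=-1, h_right=1, diff=2 [FAIL (|-1-1|=2 > 1)], height=2
  node 32: h_left=-1, h_right=2, diff=3 [FAIL (|-1-2|=3 > 1)], height=3
  node 30: h_left=-1, h_right=3, diff=4 [FAIL (|-1-3|=4 > 1)], height=4
  node 26: h_left=-1, h_right=4, diff=5 [FAIL (|-1-4|=5 > 1)], height=5
  node 24: h_left=-1, h_right=5, diff=6 [FAIL (|-1-5|=6 > 1)], height=6
  node 19: h_left=-1, h_right=6, diff=7 [FAIL (|-1-6|=7 > 1)], height=7
  node 3: h_left=-1, h_right=7, diff=8 [FAIL (|-1-7|=8 > 1)], height=8
Node 45 violates the condition: |-1 - 1| = 2 > 1.
Result: Not balanced


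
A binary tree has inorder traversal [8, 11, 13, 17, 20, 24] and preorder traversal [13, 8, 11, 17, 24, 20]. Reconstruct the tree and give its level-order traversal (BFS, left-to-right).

Inorder:  [8, 11, 13, 17, 20, 24]
Preorder: [13, 8, 11, 17, 24, 20]
Algorithm: preorder visits root first, so consume preorder in order;
for each root, split the current inorder slice at that value into
left-subtree inorder and right-subtree inorder, then recurse.
Recursive splits:
  root=13; inorder splits into left=[8, 11], right=[17, 20, 24]
  root=8; inorder splits into left=[], right=[11]
  root=11; inorder splits into left=[], right=[]
  root=17; inorder splits into left=[], right=[20, 24]
  root=24; inorder splits into left=[20], right=[]
  root=20; inorder splits into left=[], right=[]
Reconstructed level-order: [13, 8, 17, 11, 24, 20]


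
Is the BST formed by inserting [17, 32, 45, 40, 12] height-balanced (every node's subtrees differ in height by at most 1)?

Tree (level-order array): [17, 12, 32, None, None, None, 45, 40]
Definition: a tree is height-balanced if, at every node, |h(left) - h(right)| <= 1 (empty subtree has height -1).
Bottom-up per-node check:
  node 12: h_left=-1, h_right=-1, diff=0 [OK], height=0
  node 40: h_left=-1, h_right=-1, diff=0 [OK], height=0
  node 45: h_left=0, h_right=-1, diff=1 [OK], height=1
  node 32: h_left=-1, h_right=1, diff=2 [FAIL (|-1-1|=2 > 1)], height=2
  node 17: h_left=0, h_right=2, diff=2 [FAIL (|0-2|=2 > 1)], height=3
Node 32 violates the condition: |-1 - 1| = 2 > 1.
Result: Not balanced


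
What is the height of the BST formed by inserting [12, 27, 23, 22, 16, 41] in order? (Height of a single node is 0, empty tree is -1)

Insertion order: [12, 27, 23, 22, 16, 41]
Tree (level-order array): [12, None, 27, 23, 41, 22, None, None, None, 16]
Compute height bottom-up (empty subtree = -1):
  height(16) = 1 + max(-1, -1) = 0
  height(22) = 1 + max(0, -1) = 1
  height(23) = 1 + max(1, -1) = 2
  height(41) = 1 + max(-1, -1) = 0
  height(27) = 1 + max(2, 0) = 3
  height(12) = 1 + max(-1, 3) = 4
Height = 4


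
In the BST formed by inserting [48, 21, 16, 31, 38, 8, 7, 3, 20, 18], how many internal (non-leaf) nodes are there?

Tree built from: [48, 21, 16, 31, 38, 8, 7, 3, 20, 18]
Tree (level-order array): [48, 21, None, 16, 31, 8, 20, None, 38, 7, None, 18, None, None, None, 3]
Rule: An internal node has at least one child.
Per-node child counts:
  node 48: 1 child(ren)
  node 21: 2 child(ren)
  node 16: 2 child(ren)
  node 8: 1 child(ren)
  node 7: 1 child(ren)
  node 3: 0 child(ren)
  node 20: 1 child(ren)
  node 18: 0 child(ren)
  node 31: 1 child(ren)
  node 38: 0 child(ren)
Matching nodes: [48, 21, 16, 8, 7, 20, 31]
Count of internal (non-leaf) nodes: 7


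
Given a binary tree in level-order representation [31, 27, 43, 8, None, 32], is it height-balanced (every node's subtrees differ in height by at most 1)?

Tree (level-order array): [31, 27, 43, 8, None, 32]
Definition: a tree is height-balanced if, at every node, |h(left) - h(right)| <= 1 (empty subtree has height -1).
Bottom-up per-node check:
  node 8: h_left=-1, h_right=-1, diff=0 [OK], height=0
  node 27: h_left=0, h_right=-1, diff=1 [OK], height=1
  node 32: h_left=-1, h_right=-1, diff=0 [OK], height=0
  node 43: h_left=0, h_right=-1, diff=1 [OK], height=1
  node 31: h_left=1, h_right=1, diff=0 [OK], height=2
All nodes satisfy the balance condition.
Result: Balanced


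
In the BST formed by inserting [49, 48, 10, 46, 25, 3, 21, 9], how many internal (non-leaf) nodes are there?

Tree built from: [49, 48, 10, 46, 25, 3, 21, 9]
Tree (level-order array): [49, 48, None, 10, None, 3, 46, None, 9, 25, None, None, None, 21]
Rule: An internal node has at least one child.
Per-node child counts:
  node 49: 1 child(ren)
  node 48: 1 child(ren)
  node 10: 2 child(ren)
  node 3: 1 child(ren)
  node 9: 0 child(ren)
  node 46: 1 child(ren)
  node 25: 1 child(ren)
  node 21: 0 child(ren)
Matching nodes: [49, 48, 10, 3, 46, 25]
Count of internal (non-leaf) nodes: 6


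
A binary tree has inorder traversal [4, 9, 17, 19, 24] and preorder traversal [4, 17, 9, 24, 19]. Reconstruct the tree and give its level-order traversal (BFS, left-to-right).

Inorder:  [4, 9, 17, 19, 24]
Preorder: [4, 17, 9, 24, 19]
Algorithm: preorder visits root first, so consume preorder in order;
for each root, split the current inorder slice at that value into
left-subtree inorder and right-subtree inorder, then recurse.
Recursive splits:
  root=4; inorder splits into left=[], right=[9, 17, 19, 24]
  root=17; inorder splits into left=[9], right=[19, 24]
  root=9; inorder splits into left=[], right=[]
  root=24; inorder splits into left=[19], right=[]
  root=19; inorder splits into left=[], right=[]
Reconstructed level-order: [4, 17, 9, 24, 19]


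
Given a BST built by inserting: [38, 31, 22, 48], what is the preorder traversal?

Tree insertion order: [38, 31, 22, 48]
Tree (level-order array): [38, 31, 48, 22]
Preorder traversal: [38, 31, 22, 48]


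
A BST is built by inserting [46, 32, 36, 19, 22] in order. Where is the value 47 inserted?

Starting tree (level order): [46, 32, None, 19, 36, None, 22]
Insertion path: 46
Result: insert 47 as right child of 46
Final tree (level order): [46, 32, 47, 19, 36, None, None, None, 22]


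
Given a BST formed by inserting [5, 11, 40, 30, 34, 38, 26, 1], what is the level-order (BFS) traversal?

Tree insertion order: [5, 11, 40, 30, 34, 38, 26, 1]
Tree (level-order array): [5, 1, 11, None, None, None, 40, 30, None, 26, 34, None, None, None, 38]
BFS from the root, enqueuing left then right child of each popped node:
  queue [5] -> pop 5, enqueue [1, 11], visited so far: [5]
  queue [1, 11] -> pop 1, enqueue [none], visited so far: [5, 1]
  queue [11] -> pop 11, enqueue [40], visited so far: [5, 1, 11]
  queue [40] -> pop 40, enqueue [30], visited so far: [5, 1, 11, 40]
  queue [30] -> pop 30, enqueue [26, 34], visited so far: [5, 1, 11, 40, 30]
  queue [26, 34] -> pop 26, enqueue [none], visited so far: [5, 1, 11, 40, 30, 26]
  queue [34] -> pop 34, enqueue [38], visited so far: [5, 1, 11, 40, 30, 26, 34]
  queue [38] -> pop 38, enqueue [none], visited so far: [5, 1, 11, 40, 30, 26, 34, 38]
Result: [5, 1, 11, 40, 30, 26, 34, 38]


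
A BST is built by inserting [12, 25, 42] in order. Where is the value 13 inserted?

Starting tree (level order): [12, None, 25, None, 42]
Insertion path: 12 -> 25
Result: insert 13 as left child of 25
Final tree (level order): [12, None, 25, 13, 42]


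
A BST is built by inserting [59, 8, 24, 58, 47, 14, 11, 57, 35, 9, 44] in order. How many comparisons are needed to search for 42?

Search path for 42: 59 -> 8 -> 24 -> 58 -> 47 -> 35 -> 44
Found: False
Comparisons: 7


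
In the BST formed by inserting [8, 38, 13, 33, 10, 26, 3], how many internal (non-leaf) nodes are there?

Tree built from: [8, 38, 13, 33, 10, 26, 3]
Tree (level-order array): [8, 3, 38, None, None, 13, None, 10, 33, None, None, 26]
Rule: An internal node has at least one child.
Per-node child counts:
  node 8: 2 child(ren)
  node 3: 0 child(ren)
  node 38: 1 child(ren)
  node 13: 2 child(ren)
  node 10: 0 child(ren)
  node 33: 1 child(ren)
  node 26: 0 child(ren)
Matching nodes: [8, 38, 13, 33]
Count of internal (non-leaf) nodes: 4


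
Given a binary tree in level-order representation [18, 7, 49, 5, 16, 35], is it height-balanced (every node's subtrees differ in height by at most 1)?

Tree (level-order array): [18, 7, 49, 5, 16, 35]
Definition: a tree is height-balanced if, at every node, |h(left) - h(right)| <= 1 (empty subtree has height -1).
Bottom-up per-node check:
  node 5: h_left=-1, h_right=-1, diff=0 [OK], height=0
  node 16: h_left=-1, h_right=-1, diff=0 [OK], height=0
  node 7: h_left=0, h_right=0, diff=0 [OK], height=1
  node 35: h_left=-1, h_right=-1, diff=0 [OK], height=0
  node 49: h_left=0, h_right=-1, diff=1 [OK], height=1
  node 18: h_left=1, h_right=1, diff=0 [OK], height=2
All nodes satisfy the balance condition.
Result: Balanced


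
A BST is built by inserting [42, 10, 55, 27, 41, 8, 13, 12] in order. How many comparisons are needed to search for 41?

Search path for 41: 42 -> 10 -> 27 -> 41
Found: True
Comparisons: 4


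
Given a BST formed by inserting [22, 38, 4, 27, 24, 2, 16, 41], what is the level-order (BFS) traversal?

Tree insertion order: [22, 38, 4, 27, 24, 2, 16, 41]
Tree (level-order array): [22, 4, 38, 2, 16, 27, 41, None, None, None, None, 24]
BFS from the root, enqueuing left then right child of each popped node:
  queue [22] -> pop 22, enqueue [4, 38], visited so far: [22]
  queue [4, 38] -> pop 4, enqueue [2, 16], visited so far: [22, 4]
  queue [38, 2, 16] -> pop 38, enqueue [27, 41], visited so far: [22, 4, 38]
  queue [2, 16, 27, 41] -> pop 2, enqueue [none], visited so far: [22, 4, 38, 2]
  queue [16, 27, 41] -> pop 16, enqueue [none], visited so far: [22, 4, 38, 2, 16]
  queue [27, 41] -> pop 27, enqueue [24], visited so far: [22, 4, 38, 2, 16, 27]
  queue [41, 24] -> pop 41, enqueue [none], visited so far: [22, 4, 38, 2, 16, 27, 41]
  queue [24] -> pop 24, enqueue [none], visited so far: [22, 4, 38, 2, 16, 27, 41, 24]
Result: [22, 4, 38, 2, 16, 27, 41, 24]


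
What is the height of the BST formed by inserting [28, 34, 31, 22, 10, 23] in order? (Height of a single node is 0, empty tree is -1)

Insertion order: [28, 34, 31, 22, 10, 23]
Tree (level-order array): [28, 22, 34, 10, 23, 31]
Compute height bottom-up (empty subtree = -1):
  height(10) = 1 + max(-1, -1) = 0
  height(23) = 1 + max(-1, -1) = 0
  height(22) = 1 + max(0, 0) = 1
  height(31) = 1 + max(-1, -1) = 0
  height(34) = 1 + max(0, -1) = 1
  height(28) = 1 + max(1, 1) = 2
Height = 2


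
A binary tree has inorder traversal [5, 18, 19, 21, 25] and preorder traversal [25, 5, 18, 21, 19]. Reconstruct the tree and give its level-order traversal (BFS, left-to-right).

Inorder:  [5, 18, 19, 21, 25]
Preorder: [25, 5, 18, 21, 19]
Algorithm: preorder visits root first, so consume preorder in order;
for each root, split the current inorder slice at that value into
left-subtree inorder and right-subtree inorder, then recurse.
Recursive splits:
  root=25; inorder splits into left=[5, 18, 19, 21], right=[]
  root=5; inorder splits into left=[], right=[18, 19, 21]
  root=18; inorder splits into left=[], right=[19, 21]
  root=21; inorder splits into left=[19], right=[]
  root=19; inorder splits into left=[], right=[]
Reconstructed level-order: [25, 5, 18, 21, 19]


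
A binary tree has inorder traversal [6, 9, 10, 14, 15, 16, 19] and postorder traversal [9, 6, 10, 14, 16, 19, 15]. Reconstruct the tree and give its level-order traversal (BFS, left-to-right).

Inorder:   [6, 9, 10, 14, 15, 16, 19]
Postorder: [9, 6, 10, 14, 16, 19, 15]
Algorithm: postorder visits root last, so walk postorder right-to-left;
each value is the root of the current inorder slice — split it at that
value, recurse on the right subtree first, then the left.
Recursive splits:
  root=15; inorder splits into left=[6, 9, 10, 14], right=[16, 19]
  root=19; inorder splits into left=[16], right=[]
  root=16; inorder splits into left=[], right=[]
  root=14; inorder splits into left=[6, 9, 10], right=[]
  root=10; inorder splits into left=[6, 9], right=[]
  root=6; inorder splits into left=[], right=[9]
  root=9; inorder splits into left=[], right=[]
Reconstructed level-order: [15, 14, 19, 10, 16, 6, 9]


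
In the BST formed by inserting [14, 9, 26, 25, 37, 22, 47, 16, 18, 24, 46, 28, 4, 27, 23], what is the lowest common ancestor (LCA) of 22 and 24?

Tree insertion order: [14, 9, 26, 25, 37, 22, 47, 16, 18, 24, 46, 28, 4, 27, 23]
Tree (level-order array): [14, 9, 26, 4, None, 25, 37, None, None, 22, None, 28, 47, 16, 24, 27, None, 46, None, None, 18, 23]
In a BST, the LCA of p=22, q=24 is the first node v on the
root-to-leaf path with p <= v <= q (go left if both < v, right if both > v).
Walk from root:
  at 14: both 22 and 24 > 14, go right
  at 26: both 22 and 24 < 26, go left
  at 25: both 22 and 24 < 25, go left
  at 22: 22 <= 22 <= 24, this is the LCA
LCA = 22


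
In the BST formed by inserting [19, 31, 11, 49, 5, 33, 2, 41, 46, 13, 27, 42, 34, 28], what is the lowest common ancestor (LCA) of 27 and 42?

Tree insertion order: [19, 31, 11, 49, 5, 33, 2, 41, 46, 13, 27, 42, 34, 28]
Tree (level-order array): [19, 11, 31, 5, 13, 27, 49, 2, None, None, None, None, 28, 33, None, None, None, None, None, None, 41, 34, 46, None, None, 42]
In a BST, the LCA of p=27, q=42 is the first node v on the
root-to-leaf path with p <= v <= q (go left if both < v, right if both > v).
Walk from root:
  at 19: both 27 and 42 > 19, go right
  at 31: 27 <= 31 <= 42, this is the LCA
LCA = 31


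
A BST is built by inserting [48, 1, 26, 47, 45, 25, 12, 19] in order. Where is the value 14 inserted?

Starting tree (level order): [48, 1, None, None, 26, 25, 47, 12, None, 45, None, None, 19]
Insertion path: 48 -> 1 -> 26 -> 25 -> 12 -> 19
Result: insert 14 as left child of 19
Final tree (level order): [48, 1, None, None, 26, 25, 47, 12, None, 45, None, None, 19, None, None, 14]


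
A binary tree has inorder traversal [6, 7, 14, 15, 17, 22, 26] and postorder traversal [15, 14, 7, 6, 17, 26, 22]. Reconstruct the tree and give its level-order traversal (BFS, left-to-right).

Inorder:   [6, 7, 14, 15, 17, 22, 26]
Postorder: [15, 14, 7, 6, 17, 26, 22]
Algorithm: postorder visits root last, so walk postorder right-to-left;
each value is the root of the current inorder slice — split it at that
value, recurse on the right subtree first, then the left.
Recursive splits:
  root=22; inorder splits into left=[6, 7, 14, 15, 17], right=[26]
  root=26; inorder splits into left=[], right=[]
  root=17; inorder splits into left=[6, 7, 14, 15], right=[]
  root=6; inorder splits into left=[], right=[7, 14, 15]
  root=7; inorder splits into left=[], right=[14, 15]
  root=14; inorder splits into left=[], right=[15]
  root=15; inorder splits into left=[], right=[]
Reconstructed level-order: [22, 17, 26, 6, 7, 14, 15]


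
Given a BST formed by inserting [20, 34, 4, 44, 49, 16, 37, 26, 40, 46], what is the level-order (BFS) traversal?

Tree insertion order: [20, 34, 4, 44, 49, 16, 37, 26, 40, 46]
Tree (level-order array): [20, 4, 34, None, 16, 26, 44, None, None, None, None, 37, 49, None, 40, 46]
BFS from the root, enqueuing left then right child of each popped node:
  queue [20] -> pop 20, enqueue [4, 34], visited so far: [20]
  queue [4, 34] -> pop 4, enqueue [16], visited so far: [20, 4]
  queue [34, 16] -> pop 34, enqueue [26, 44], visited so far: [20, 4, 34]
  queue [16, 26, 44] -> pop 16, enqueue [none], visited so far: [20, 4, 34, 16]
  queue [26, 44] -> pop 26, enqueue [none], visited so far: [20, 4, 34, 16, 26]
  queue [44] -> pop 44, enqueue [37, 49], visited so far: [20, 4, 34, 16, 26, 44]
  queue [37, 49] -> pop 37, enqueue [40], visited so far: [20, 4, 34, 16, 26, 44, 37]
  queue [49, 40] -> pop 49, enqueue [46], visited so far: [20, 4, 34, 16, 26, 44, 37, 49]
  queue [40, 46] -> pop 40, enqueue [none], visited so far: [20, 4, 34, 16, 26, 44, 37, 49, 40]
  queue [46] -> pop 46, enqueue [none], visited so far: [20, 4, 34, 16, 26, 44, 37, 49, 40, 46]
Result: [20, 4, 34, 16, 26, 44, 37, 49, 40, 46]


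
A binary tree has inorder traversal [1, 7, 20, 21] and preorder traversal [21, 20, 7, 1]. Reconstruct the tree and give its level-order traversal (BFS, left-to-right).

Inorder:  [1, 7, 20, 21]
Preorder: [21, 20, 7, 1]
Algorithm: preorder visits root first, so consume preorder in order;
for each root, split the current inorder slice at that value into
left-subtree inorder and right-subtree inorder, then recurse.
Recursive splits:
  root=21; inorder splits into left=[1, 7, 20], right=[]
  root=20; inorder splits into left=[1, 7], right=[]
  root=7; inorder splits into left=[1], right=[]
  root=1; inorder splits into left=[], right=[]
Reconstructed level-order: [21, 20, 7, 1]


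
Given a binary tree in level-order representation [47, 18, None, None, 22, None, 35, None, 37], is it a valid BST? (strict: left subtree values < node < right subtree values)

Level-order array: [47, 18, None, None, 22, None, 35, None, 37]
Validate using subtree bounds (lo, hi): at each node, require lo < value < hi,
then recurse left with hi=value and right with lo=value.
Preorder trace (stopping at first violation):
  at node 47 with bounds (-inf, +inf): OK
  at node 18 with bounds (-inf, 47): OK
  at node 22 with bounds (18, 47): OK
  at node 35 with bounds (22, 47): OK
  at node 37 with bounds (35, 47): OK
No violation found at any node.
Result: Valid BST


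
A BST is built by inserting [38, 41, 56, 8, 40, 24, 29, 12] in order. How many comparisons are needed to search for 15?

Search path for 15: 38 -> 8 -> 24 -> 12
Found: False
Comparisons: 4


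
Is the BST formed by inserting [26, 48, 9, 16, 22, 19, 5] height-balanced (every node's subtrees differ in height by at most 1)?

Tree (level-order array): [26, 9, 48, 5, 16, None, None, None, None, None, 22, 19]
Definition: a tree is height-balanced if, at every node, |h(left) - h(right)| <= 1 (empty subtree has height -1).
Bottom-up per-node check:
  node 5: h_left=-1, h_right=-1, diff=0 [OK], height=0
  node 19: h_left=-1, h_right=-1, diff=0 [OK], height=0
  node 22: h_left=0, h_right=-1, diff=1 [OK], height=1
  node 16: h_left=-1, h_right=1, diff=2 [FAIL (|-1-1|=2 > 1)], height=2
  node 9: h_left=0, h_right=2, diff=2 [FAIL (|0-2|=2 > 1)], height=3
  node 48: h_left=-1, h_right=-1, diff=0 [OK], height=0
  node 26: h_left=3, h_right=0, diff=3 [FAIL (|3-0|=3 > 1)], height=4
Node 16 violates the condition: |-1 - 1| = 2 > 1.
Result: Not balanced


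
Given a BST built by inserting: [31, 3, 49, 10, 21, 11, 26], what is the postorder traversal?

Tree insertion order: [31, 3, 49, 10, 21, 11, 26]
Tree (level-order array): [31, 3, 49, None, 10, None, None, None, 21, 11, 26]
Postorder traversal: [11, 26, 21, 10, 3, 49, 31]


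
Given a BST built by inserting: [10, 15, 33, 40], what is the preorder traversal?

Tree insertion order: [10, 15, 33, 40]
Tree (level-order array): [10, None, 15, None, 33, None, 40]
Preorder traversal: [10, 15, 33, 40]


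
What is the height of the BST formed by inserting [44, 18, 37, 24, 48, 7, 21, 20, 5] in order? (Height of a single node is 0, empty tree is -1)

Insertion order: [44, 18, 37, 24, 48, 7, 21, 20, 5]
Tree (level-order array): [44, 18, 48, 7, 37, None, None, 5, None, 24, None, None, None, 21, None, 20]
Compute height bottom-up (empty subtree = -1):
  height(5) = 1 + max(-1, -1) = 0
  height(7) = 1 + max(0, -1) = 1
  height(20) = 1 + max(-1, -1) = 0
  height(21) = 1 + max(0, -1) = 1
  height(24) = 1 + max(1, -1) = 2
  height(37) = 1 + max(2, -1) = 3
  height(18) = 1 + max(1, 3) = 4
  height(48) = 1 + max(-1, -1) = 0
  height(44) = 1 + max(4, 0) = 5
Height = 5


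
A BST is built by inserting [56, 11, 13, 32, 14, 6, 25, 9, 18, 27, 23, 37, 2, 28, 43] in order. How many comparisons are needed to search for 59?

Search path for 59: 56
Found: False
Comparisons: 1


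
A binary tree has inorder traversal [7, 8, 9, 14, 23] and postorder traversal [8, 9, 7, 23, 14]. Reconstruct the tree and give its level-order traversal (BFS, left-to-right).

Inorder:   [7, 8, 9, 14, 23]
Postorder: [8, 9, 7, 23, 14]
Algorithm: postorder visits root last, so walk postorder right-to-left;
each value is the root of the current inorder slice — split it at that
value, recurse on the right subtree first, then the left.
Recursive splits:
  root=14; inorder splits into left=[7, 8, 9], right=[23]
  root=23; inorder splits into left=[], right=[]
  root=7; inorder splits into left=[], right=[8, 9]
  root=9; inorder splits into left=[8], right=[]
  root=8; inorder splits into left=[], right=[]
Reconstructed level-order: [14, 7, 23, 9, 8]


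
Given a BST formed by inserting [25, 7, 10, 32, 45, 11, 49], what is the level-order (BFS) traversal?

Tree insertion order: [25, 7, 10, 32, 45, 11, 49]
Tree (level-order array): [25, 7, 32, None, 10, None, 45, None, 11, None, 49]
BFS from the root, enqueuing left then right child of each popped node:
  queue [25] -> pop 25, enqueue [7, 32], visited so far: [25]
  queue [7, 32] -> pop 7, enqueue [10], visited so far: [25, 7]
  queue [32, 10] -> pop 32, enqueue [45], visited so far: [25, 7, 32]
  queue [10, 45] -> pop 10, enqueue [11], visited so far: [25, 7, 32, 10]
  queue [45, 11] -> pop 45, enqueue [49], visited so far: [25, 7, 32, 10, 45]
  queue [11, 49] -> pop 11, enqueue [none], visited so far: [25, 7, 32, 10, 45, 11]
  queue [49] -> pop 49, enqueue [none], visited so far: [25, 7, 32, 10, 45, 11, 49]
Result: [25, 7, 32, 10, 45, 11, 49]


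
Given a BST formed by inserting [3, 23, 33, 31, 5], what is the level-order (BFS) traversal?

Tree insertion order: [3, 23, 33, 31, 5]
Tree (level-order array): [3, None, 23, 5, 33, None, None, 31]
BFS from the root, enqueuing left then right child of each popped node:
  queue [3] -> pop 3, enqueue [23], visited so far: [3]
  queue [23] -> pop 23, enqueue [5, 33], visited so far: [3, 23]
  queue [5, 33] -> pop 5, enqueue [none], visited so far: [3, 23, 5]
  queue [33] -> pop 33, enqueue [31], visited so far: [3, 23, 5, 33]
  queue [31] -> pop 31, enqueue [none], visited so far: [3, 23, 5, 33, 31]
Result: [3, 23, 5, 33, 31]


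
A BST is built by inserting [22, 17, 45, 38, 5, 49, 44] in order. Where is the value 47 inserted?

Starting tree (level order): [22, 17, 45, 5, None, 38, 49, None, None, None, 44]
Insertion path: 22 -> 45 -> 49
Result: insert 47 as left child of 49
Final tree (level order): [22, 17, 45, 5, None, 38, 49, None, None, None, 44, 47]


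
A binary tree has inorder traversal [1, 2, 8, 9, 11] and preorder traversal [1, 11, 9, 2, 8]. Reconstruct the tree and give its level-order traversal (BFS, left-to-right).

Inorder:  [1, 2, 8, 9, 11]
Preorder: [1, 11, 9, 2, 8]
Algorithm: preorder visits root first, so consume preorder in order;
for each root, split the current inorder slice at that value into
left-subtree inorder and right-subtree inorder, then recurse.
Recursive splits:
  root=1; inorder splits into left=[], right=[2, 8, 9, 11]
  root=11; inorder splits into left=[2, 8, 9], right=[]
  root=9; inorder splits into left=[2, 8], right=[]
  root=2; inorder splits into left=[], right=[8]
  root=8; inorder splits into left=[], right=[]
Reconstructed level-order: [1, 11, 9, 2, 8]


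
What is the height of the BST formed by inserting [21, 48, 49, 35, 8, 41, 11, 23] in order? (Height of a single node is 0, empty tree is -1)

Insertion order: [21, 48, 49, 35, 8, 41, 11, 23]
Tree (level-order array): [21, 8, 48, None, 11, 35, 49, None, None, 23, 41]
Compute height bottom-up (empty subtree = -1):
  height(11) = 1 + max(-1, -1) = 0
  height(8) = 1 + max(-1, 0) = 1
  height(23) = 1 + max(-1, -1) = 0
  height(41) = 1 + max(-1, -1) = 0
  height(35) = 1 + max(0, 0) = 1
  height(49) = 1 + max(-1, -1) = 0
  height(48) = 1 + max(1, 0) = 2
  height(21) = 1 + max(1, 2) = 3
Height = 3


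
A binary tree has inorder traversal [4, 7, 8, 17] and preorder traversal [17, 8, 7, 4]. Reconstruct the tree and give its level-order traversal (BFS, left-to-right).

Inorder:  [4, 7, 8, 17]
Preorder: [17, 8, 7, 4]
Algorithm: preorder visits root first, so consume preorder in order;
for each root, split the current inorder slice at that value into
left-subtree inorder and right-subtree inorder, then recurse.
Recursive splits:
  root=17; inorder splits into left=[4, 7, 8], right=[]
  root=8; inorder splits into left=[4, 7], right=[]
  root=7; inorder splits into left=[4], right=[]
  root=4; inorder splits into left=[], right=[]
Reconstructed level-order: [17, 8, 7, 4]


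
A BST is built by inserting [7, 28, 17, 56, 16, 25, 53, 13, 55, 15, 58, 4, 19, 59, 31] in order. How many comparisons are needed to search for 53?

Search path for 53: 7 -> 28 -> 56 -> 53
Found: True
Comparisons: 4


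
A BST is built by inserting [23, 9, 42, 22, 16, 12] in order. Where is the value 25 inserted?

Starting tree (level order): [23, 9, 42, None, 22, None, None, 16, None, 12]
Insertion path: 23 -> 42
Result: insert 25 as left child of 42
Final tree (level order): [23, 9, 42, None, 22, 25, None, 16, None, None, None, 12]


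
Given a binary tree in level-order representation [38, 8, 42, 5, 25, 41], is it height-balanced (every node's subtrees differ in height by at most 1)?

Tree (level-order array): [38, 8, 42, 5, 25, 41]
Definition: a tree is height-balanced if, at every node, |h(left) - h(right)| <= 1 (empty subtree has height -1).
Bottom-up per-node check:
  node 5: h_left=-1, h_right=-1, diff=0 [OK], height=0
  node 25: h_left=-1, h_right=-1, diff=0 [OK], height=0
  node 8: h_left=0, h_right=0, diff=0 [OK], height=1
  node 41: h_left=-1, h_right=-1, diff=0 [OK], height=0
  node 42: h_left=0, h_right=-1, diff=1 [OK], height=1
  node 38: h_left=1, h_right=1, diff=0 [OK], height=2
All nodes satisfy the balance condition.
Result: Balanced


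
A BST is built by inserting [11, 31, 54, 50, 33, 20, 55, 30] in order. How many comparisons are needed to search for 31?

Search path for 31: 11 -> 31
Found: True
Comparisons: 2


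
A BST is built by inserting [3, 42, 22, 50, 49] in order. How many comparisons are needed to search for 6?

Search path for 6: 3 -> 42 -> 22
Found: False
Comparisons: 3


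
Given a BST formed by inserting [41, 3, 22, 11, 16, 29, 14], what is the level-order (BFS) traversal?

Tree insertion order: [41, 3, 22, 11, 16, 29, 14]
Tree (level-order array): [41, 3, None, None, 22, 11, 29, None, 16, None, None, 14]
BFS from the root, enqueuing left then right child of each popped node:
  queue [41] -> pop 41, enqueue [3], visited so far: [41]
  queue [3] -> pop 3, enqueue [22], visited so far: [41, 3]
  queue [22] -> pop 22, enqueue [11, 29], visited so far: [41, 3, 22]
  queue [11, 29] -> pop 11, enqueue [16], visited so far: [41, 3, 22, 11]
  queue [29, 16] -> pop 29, enqueue [none], visited so far: [41, 3, 22, 11, 29]
  queue [16] -> pop 16, enqueue [14], visited so far: [41, 3, 22, 11, 29, 16]
  queue [14] -> pop 14, enqueue [none], visited so far: [41, 3, 22, 11, 29, 16, 14]
Result: [41, 3, 22, 11, 29, 16, 14]


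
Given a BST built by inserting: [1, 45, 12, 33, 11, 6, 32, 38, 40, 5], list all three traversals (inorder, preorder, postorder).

Tree insertion order: [1, 45, 12, 33, 11, 6, 32, 38, 40, 5]
Tree (level-order array): [1, None, 45, 12, None, 11, 33, 6, None, 32, 38, 5, None, None, None, None, 40]
Inorder (L, root, R): [1, 5, 6, 11, 12, 32, 33, 38, 40, 45]
Preorder (root, L, R): [1, 45, 12, 11, 6, 5, 33, 32, 38, 40]
Postorder (L, R, root): [5, 6, 11, 32, 40, 38, 33, 12, 45, 1]


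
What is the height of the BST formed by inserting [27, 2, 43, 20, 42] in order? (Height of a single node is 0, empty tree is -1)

Insertion order: [27, 2, 43, 20, 42]
Tree (level-order array): [27, 2, 43, None, 20, 42]
Compute height bottom-up (empty subtree = -1):
  height(20) = 1 + max(-1, -1) = 0
  height(2) = 1 + max(-1, 0) = 1
  height(42) = 1 + max(-1, -1) = 0
  height(43) = 1 + max(0, -1) = 1
  height(27) = 1 + max(1, 1) = 2
Height = 2


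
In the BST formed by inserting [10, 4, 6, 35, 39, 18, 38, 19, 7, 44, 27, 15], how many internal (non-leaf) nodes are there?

Tree built from: [10, 4, 6, 35, 39, 18, 38, 19, 7, 44, 27, 15]
Tree (level-order array): [10, 4, 35, None, 6, 18, 39, None, 7, 15, 19, 38, 44, None, None, None, None, None, 27]
Rule: An internal node has at least one child.
Per-node child counts:
  node 10: 2 child(ren)
  node 4: 1 child(ren)
  node 6: 1 child(ren)
  node 7: 0 child(ren)
  node 35: 2 child(ren)
  node 18: 2 child(ren)
  node 15: 0 child(ren)
  node 19: 1 child(ren)
  node 27: 0 child(ren)
  node 39: 2 child(ren)
  node 38: 0 child(ren)
  node 44: 0 child(ren)
Matching nodes: [10, 4, 6, 35, 18, 19, 39]
Count of internal (non-leaf) nodes: 7


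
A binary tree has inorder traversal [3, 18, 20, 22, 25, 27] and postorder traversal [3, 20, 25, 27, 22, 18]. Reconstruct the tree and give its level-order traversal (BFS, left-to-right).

Inorder:   [3, 18, 20, 22, 25, 27]
Postorder: [3, 20, 25, 27, 22, 18]
Algorithm: postorder visits root last, so walk postorder right-to-left;
each value is the root of the current inorder slice — split it at that
value, recurse on the right subtree first, then the left.
Recursive splits:
  root=18; inorder splits into left=[3], right=[20, 22, 25, 27]
  root=22; inorder splits into left=[20], right=[25, 27]
  root=27; inorder splits into left=[25], right=[]
  root=25; inorder splits into left=[], right=[]
  root=20; inorder splits into left=[], right=[]
  root=3; inorder splits into left=[], right=[]
Reconstructed level-order: [18, 3, 22, 20, 27, 25]


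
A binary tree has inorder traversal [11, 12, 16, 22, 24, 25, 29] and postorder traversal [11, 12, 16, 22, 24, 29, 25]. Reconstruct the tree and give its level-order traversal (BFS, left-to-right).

Inorder:   [11, 12, 16, 22, 24, 25, 29]
Postorder: [11, 12, 16, 22, 24, 29, 25]
Algorithm: postorder visits root last, so walk postorder right-to-left;
each value is the root of the current inorder slice — split it at that
value, recurse on the right subtree first, then the left.
Recursive splits:
  root=25; inorder splits into left=[11, 12, 16, 22, 24], right=[29]
  root=29; inorder splits into left=[], right=[]
  root=24; inorder splits into left=[11, 12, 16, 22], right=[]
  root=22; inorder splits into left=[11, 12, 16], right=[]
  root=16; inorder splits into left=[11, 12], right=[]
  root=12; inorder splits into left=[11], right=[]
  root=11; inorder splits into left=[], right=[]
Reconstructed level-order: [25, 24, 29, 22, 16, 12, 11]


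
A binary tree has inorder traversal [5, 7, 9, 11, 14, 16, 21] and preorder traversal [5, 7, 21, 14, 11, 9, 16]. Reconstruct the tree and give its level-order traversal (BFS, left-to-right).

Inorder:  [5, 7, 9, 11, 14, 16, 21]
Preorder: [5, 7, 21, 14, 11, 9, 16]
Algorithm: preorder visits root first, so consume preorder in order;
for each root, split the current inorder slice at that value into
left-subtree inorder and right-subtree inorder, then recurse.
Recursive splits:
  root=5; inorder splits into left=[], right=[7, 9, 11, 14, 16, 21]
  root=7; inorder splits into left=[], right=[9, 11, 14, 16, 21]
  root=21; inorder splits into left=[9, 11, 14, 16], right=[]
  root=14; inorder splits into left=[9, 11], right=[16]
  root=11; inorder splits into left=[9], right=[]
  root=9; inorder splits into left=[], right=[]
  root=16; inorder splits into left=[], right=[]
Reconstructed level-order: [5, 7, 21, 14, 11, 16, 9]


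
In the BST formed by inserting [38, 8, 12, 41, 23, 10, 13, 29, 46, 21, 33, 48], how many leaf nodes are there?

Tree built from: [38, 8, 12, 41, 23, 10, 13, 29, 46, 21, 33, 48]
Tree (level-order array): [38, 8, 41, None, 12, None, 46, 10, 23, None, 48, None, None, 13, 29, None, None, None, 21, None, 33]
Rule: A leaf has 0 children.
Per-node child counts:
  node 38: 2 child(ren)
  node 8: 1 child(ren)
  node 12: 2 child(ren)
  node 10: 0 child(ren)
  node 23: 2 child(ren)
  node 13: 1 child(ren)
  node 21: 0 child(ren)
  node 29: 1 child(ren)
  node 33: 0 child(ren)
  node 41: 1 child(ren)
  node 46: 1 child(ren)
  node 48: 0 child(ren)
Matching nodes: [10, 21, 33, 48]
Count of leaf nodes: 4


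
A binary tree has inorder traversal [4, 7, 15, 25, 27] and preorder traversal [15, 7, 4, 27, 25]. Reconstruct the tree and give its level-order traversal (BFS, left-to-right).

Inorder:  [4, 7, 15, 25, 27]
Preorder: [15, 7, 4, 27, 25]
Algorithm: preorder visits root first, so consume preorder in order;
for each root, split the current inorder slice at that value into
left-subtree inorder and right-subtree inorder, then recurse.
Recursive splits:
  root=15; inorder splits into left=[4, 7], right=[25, 27]
  root=7; inorder splits into left=[4], right=[]
  root=4; inorder splits into left=[], right=[]
  root=27; inorder splits into left=[25], right=[]
  root=25; inorder splits into left=[], right=[]
Reconstructed level-order: [15, 7, 27, 4, 25]


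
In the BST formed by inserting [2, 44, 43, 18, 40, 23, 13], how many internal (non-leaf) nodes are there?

Tree built from: [2, 44, 43, 18, 40, 23, 13]
Tree (level-order array): [2, None, 44, 43, None, 18, None, 13, 40, None, None, 23]
Rule: An internal node has at least one child.
Per-node child counts:
  node 2: 1 child(ren)
  node 44: 1 child(ren)
  node 43: 1 child(ren)
  node 18: 2 child(ren)
  node 13: 0 child(ren)
  node 40: 1 child(ren)
  node 23: 0 child(ren)
Matching nodes: [2, 44, 43, 18, 40]
Count of internal (non-leaf) nodes: 5


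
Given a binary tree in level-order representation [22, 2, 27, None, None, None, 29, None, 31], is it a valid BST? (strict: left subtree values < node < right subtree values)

Level-order array: [22, 2, 27, None, None, None, 29, None, 31]
Validate using subtree bounds (lo, hi): at each node, require lo < value < hi,
then recurse left with hi=value and right with lo=value.
Preorder trace (stopping at first violation):
  at node 22 with bounds (-inf, +inf): OK
  at node 2 with bounds (-inf, 22): OK
  at node 27 with bounds (22, +inf): OK
  at node 29 with bounds (27, +inf): OK
  at node 31 with bounds (29, +inf): OK
No violation found at any node.
Result: Valid BST


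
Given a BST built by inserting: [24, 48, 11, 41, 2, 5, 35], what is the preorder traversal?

Tree insertion order: [24, 48, 11, 41, 2, 5, 35]
Tree (level-order array): [24, 11, 48, 2, None, 41, None, None, 5, 35]
Preorder traversal: [24, 11, 2, 5, 48, 41, 35]


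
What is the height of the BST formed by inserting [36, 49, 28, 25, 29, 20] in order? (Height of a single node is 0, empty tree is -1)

Insertion order: [36, 49, 28, 25, 29, 20]
Tree (level-order array): [36, 28, 49, 25, 29, None, None, 20]
Compute height bottom-up (empty subtree = -1):
  height(20) = 1 + max(-1, -1) = 0
  height(25) = 1 + max(0, -1) = 1
  height(29) = 1 + max(-1, -1) = 0
  height(28) = 1 + max(1, 0) = 2
  height(49) = 1 + max(-1, -1) = 0
  height(36) = 1 + max(2, 0) = 3
Height = 3


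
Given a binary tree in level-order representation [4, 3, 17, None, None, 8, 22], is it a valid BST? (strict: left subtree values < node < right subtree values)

Level-order array: [4, 3, 17, None, None, 8, 22]
Validate using subtree bounds (lo, hi): at each node, require lo < value < hi,
then recurse left with hi=value and right with lo=value.
Preorder trace (stopping at first violation):
  at node 4 with bounds (-inf, +inf): OK
  at node 3 with bounds (-inf, 4): OK
  at node 17 with bounds (4, +inf): OK
  at node 8 with bounds (4, 17): OK
  at node 22 with bounds (17, +inf): OK
No violation found at any node.
Result: Valid BST


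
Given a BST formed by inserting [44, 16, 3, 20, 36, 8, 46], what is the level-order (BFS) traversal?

Tree insertion order: [44, 16, 3, 20, 36, 8, 46]
Tree (level-order array): [44, 16, 46, 3, 20, None, None, None, 8, None, 36]
BFS from the root, enqueuing left then right child of each popped node:
  queue [44] -> pop 44, enqueue [16, 46], visited so far: [44]
  queue [16, 46] -> pop 16, enqueue [3, 20], visited so far: [44, 16]
  queue [46, 3, 20] -> pop 46, enqueue [none], visited so far: [44, 16, 46]
  queue [3, 20] -> pop 3, enqueue [8], visited so far: [44, 16, 46, 3]
  queue [20, 8] -> pop 20, enqueue [36], visited so far: [44, 16, 46, 3, 20]
  queue [8, 36] -> pop 8, enqueue [none], visited so far: [44, 16, 46, 3, 20, 8]
  queue [36] -> pop 36, enqueue [none], visited so far: [44, 16, 46, 3, 20, 8, 36]
Result: [44, 16, 46, 3, 20, 8, 36]


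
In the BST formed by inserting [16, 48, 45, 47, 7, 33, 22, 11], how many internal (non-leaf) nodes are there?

Tree built from: [16, 48, 45, 47, 7, 33, 22, 11]
Tree (level-order array): [16, 7, 48, None, 11, 45, None, None, None, 33, 47, 22]
Rule: An internal node has at least one child.
Per-node child counts:
  node 16: 2 child(ren)
  node 7: 1 child(ren)
  node 11: 0 child(ren)
  node 48: 1 child(ren)
  node 45: 2 child(ren)
  node 33: 1 child(ren)
  node 22: 0 child(ren)
  node 47: 0 child(ren)
Matching nodes: [16, 7, 48, 45, 33]
Count of internal (non-leaf) nodes: 5
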